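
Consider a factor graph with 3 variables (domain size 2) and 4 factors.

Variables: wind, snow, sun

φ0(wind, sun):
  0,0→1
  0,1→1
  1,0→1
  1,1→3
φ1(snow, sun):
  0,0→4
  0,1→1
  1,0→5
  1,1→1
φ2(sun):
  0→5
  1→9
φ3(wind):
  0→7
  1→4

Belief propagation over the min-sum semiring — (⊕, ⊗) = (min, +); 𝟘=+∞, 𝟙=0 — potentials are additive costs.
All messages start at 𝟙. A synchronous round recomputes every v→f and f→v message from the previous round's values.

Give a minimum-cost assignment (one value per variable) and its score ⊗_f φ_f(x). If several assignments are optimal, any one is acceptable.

init: all messages = 𝟙 over 2 values
r1 m[φ0→wind] = [1, 1]
r1 m[φ0→sun] = [1, 1]
r1 m[φ1→snow] = [1, 1]
r1 m[φ1→sun] = [4, 1]
r1 m[φ2→sun] = [5, 9]
r1 m[φ3→wind] = [7, 4]
r1 m[wind→φ0] = [0, 0]
r1 m[wind→φ3] = [0, 0]
r1 m[snow→φ1] = [0, 0]
r1 m[sun→φ0] = [0, 0]
r1 m[sun→φ1] = [0, 0]
r1 m[sun→φ2] = [0, 0]
r2 m[φ0→wind] = [1, 1]
r2 m[φ0→sun] = [1, 1]
r2 m[φ1→snow] = [1, 1]
r2 m[φ1→sun] = [4, 1]
r2 m[φ2→sun] = [5, 9]
r2 m[φ3→wind] = [7, 4]
r2 m[wind→φ0] = [7, 4]
r2 m[wind→φ3] = [1, 1]
r2 m[snow→φ1] = [0, 0]
r2 m[sun→φ0] = [9, 10]
r2 m[sun→φ1] = [6, 10]
r2 m[sun→φ2] = [5, 2]
r3 m[φ0→wind] = [10, 10]
r3 m[φ0→sun] = [5, 7]
r3 m[φ1→snow] = [10, 11]
r3 m[φ1→sun] = [4, 1]
r3 m[φ2→sun] = [5, 9]
r3 m[φ3→wind] = [7, 4]
r3 m[wind→φ0] = [7, 4]
r3 m[wind→φ3] = [1, 1]
r3 m[snow→φ1] = [0, 0]
r3 m[sun→φ0] = [9, 10]
r3 m[sun→φ1] = [6, 10]
r3 m[sun→φ2] = [5, 2]
r4 m[φ0→wind] = [10, 10]
r4 m[φ0→sun] = [5, 7]
r4 m[φ1→snow] = [10, 11]
r4 m[φ1→sun] = [4, 1]
r4 m[φ2→sun] = [5, 9]
r4 m[φ3→wind] = [7, 4]
r4 m[wind→φ0] = [7, 4]
r4 m[wind→φ3] = [10, 10]
r4 m[snow→φ1] = [0, 0]
r4 m[sun→φ0] = [9, 10]
r4 m[sun→φ1] = [10, 16]
r4 m[sun→φ2] = [9, 8]
r5 m[φ0→wind] = [10, 10]
r5 m[φ0→sun] = [5, 7]
r5 m[φ1→snow] = [14, 15]
r5 m[φ1→sun] = [4, 1]
r5 m[φ2→sun] = [5, 9]
r5 m[φ3→wind] = [7, 4]
r5 m[wind→φ0] = [7, 4]
r5 m[wind→φ3] = [10, 10]
r5 m[snow→φ1] = [0, 0]
r5 m[sun→φ0] = [9, 10]
r5 m[sun→φ1] = [10, 16]
r5 m[sun→φ2] = [9, 8]
r6 m[φ0→wind] = [10, 10]
r6 m[φ0→sun] = [5, 7]
r6 m[φ1→snow] = [14, 15]
r6 m[φ1→sun] = [4, 1]
r6 m[φ2→sun] = [5, 9]
r6 m[φ3→wind] = [7, 4]
r6 m[wind→φ0] = [7, 4]
r6 m[wind→φ3] = [10, 10]
r6 m[snow→φ1] = [0, 0]
r6 m[sun→φ0] = [9, 10]
r6 m[sun→φ1] = [10, 16]
r6 m[sun→φ2] = [9, 8]
fixed point reached at round 6
traceback from wind: (wind=1, snow=0, sun=0), score=14

assignment: (wind=1, snow=0, sun=0); score = 14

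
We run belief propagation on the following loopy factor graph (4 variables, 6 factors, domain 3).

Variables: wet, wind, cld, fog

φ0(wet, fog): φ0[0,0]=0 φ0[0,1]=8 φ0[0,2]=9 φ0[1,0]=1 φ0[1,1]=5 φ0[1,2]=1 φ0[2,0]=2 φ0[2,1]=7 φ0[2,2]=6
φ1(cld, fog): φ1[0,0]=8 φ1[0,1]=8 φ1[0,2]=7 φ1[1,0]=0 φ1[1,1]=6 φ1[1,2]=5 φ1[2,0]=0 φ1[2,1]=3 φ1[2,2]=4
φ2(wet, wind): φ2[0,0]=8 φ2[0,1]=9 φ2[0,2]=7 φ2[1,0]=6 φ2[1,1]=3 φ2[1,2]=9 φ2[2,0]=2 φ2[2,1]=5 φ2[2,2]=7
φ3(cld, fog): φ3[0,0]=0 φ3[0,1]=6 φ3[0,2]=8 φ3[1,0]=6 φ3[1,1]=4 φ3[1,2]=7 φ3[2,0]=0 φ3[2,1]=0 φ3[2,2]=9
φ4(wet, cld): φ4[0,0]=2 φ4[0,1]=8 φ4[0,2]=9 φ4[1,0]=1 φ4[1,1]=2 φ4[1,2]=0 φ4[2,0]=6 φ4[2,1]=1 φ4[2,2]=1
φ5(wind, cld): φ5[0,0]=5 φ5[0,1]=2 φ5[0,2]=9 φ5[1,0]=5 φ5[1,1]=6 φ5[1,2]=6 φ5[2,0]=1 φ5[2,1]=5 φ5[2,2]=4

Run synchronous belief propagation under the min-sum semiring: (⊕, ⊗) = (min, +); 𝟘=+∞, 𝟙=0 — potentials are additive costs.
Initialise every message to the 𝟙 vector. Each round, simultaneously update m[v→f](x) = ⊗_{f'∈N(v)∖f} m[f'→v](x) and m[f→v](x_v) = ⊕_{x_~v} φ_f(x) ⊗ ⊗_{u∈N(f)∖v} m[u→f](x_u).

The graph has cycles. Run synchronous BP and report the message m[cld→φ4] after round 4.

init: all messages = 𝟙 over 3 values
r1 m[φ0→wet] = [0, 1, 2]
r1 m[φ0→fog] = [0, 5, 1]
r1 m[φ1→cld] = [7, 0, 0]
r1 m[φ1→fog] = [0, 3, 4]
r1 m[φ2→wet] = [7, 3, 2]
r1 m[φ2→wind] = [2, 3, 7]
r1 m[φ3→cld] = [0, 4, 0]
r1 m[φ3→fog] = [0, 0, 7]
r1 m[φ4→wet] = [2, 0, 1]
r1 m[φ4→cld] = [1, 1, 0]
r1 m[φ5→wind] = [2, 5, 1]
r1 m[φ5→cld] = [1, 2, 4]
r1 m[wet→φ0] = [0, 0, 0]
r1 m[wet→φ2] = [0, 0, 0]
r1 m[wet→φ4] = [0, 0, 0]
r1 m[wind→φ2] = [0, 0, 0]
r1 m[wind→φ5] = [0, 0, 0]
r1 m[cld→φ1] = [0, 0, 0]
r1 m[cld→φ3] = [0, 0, 0]
r1 m[cld→φ4] = [0, 0, 0]
r1 m[cld→φ5] = [0, 0, 0]
r1 m[fog→φ0] = [0, 0, 0]
r1 m[fog→φ1] = [0, 0, 0]
r1 m[fog→φ3] = [0, 0, 0]
r2 m[φ0→wet] = [0, 1, 2]
r2 m[φ0→fog] = [0, 5, 1]
r2 m[φ1→cld] = [7, 0, 0]
r2 m[φ1→fog] = [0, 3, 4]
r2 m[φ2→wet] = [7, 3, 2]
r2 m[φ2→wind] = [2, 3, 7]
r2 m[φ3→cld] = [0, 4, 0]
r2 m[φ3→fog] = [0, 0, 7]
r2 m[φ4→wet] = [2, 0, 1]
r2 m[φ4→cld] = [1, 1, 0]
r2 m[φ5→wind] = [2, 5, 1]
r2 m[φ5→cld] = [1, 2, 4]
r2 m[wet→φ0] = [9, 3, 3]
r2 m[wet→φ2] = [2, 1, 3]
r2 m[wet→φ4] = [7, 4, 4]
r2 m[wind→φ2] = [2, 5, 1]
r2 m[wind→φ5] = [2, 3, 7]
r2 m[cld→φ1] = [2, 7, 4]
r2 m[cld→φ3] = [9, 3, 4]
r2 m[cld→φ4] = [8, 6, 4]
r2 m[cld→φ5] = [8, 5, 0]
r2 m[fog→φ0] = [0, 3, 11]
r2 m[fog→φ1] = [0, 5, 8]
r2 m[fog→φ3] = [0, 8, 5]
r3 m[φ0→wet] = [0, 1, 2]
r3 m[φ0→fog] = [4, 8, 4]
r3 m[φ1→cld] = [8, 0, 0]
r3 m[φ1→fog] = [4, 7, 8]
r3 m[φ2→wet] = [8, 8, 4]
r3 m[φ2→wind] = [5, 4, 9]
r3 m[φ3→cld] = [0, 6, 0]
r3 m[φ3→fog] = [4, 4, 10]
r3 m[φ4→wet] = [10, 4, 5]
r3 m[φ4→cld] = [5, 5, 4]
r3 m[φ5→wind] = [7, 6, 4]
r3 m[φ5→cld] = [7, 4, 9]
r3 m[wet→φ0] = [9, 3, 3]
r3 m[wet→φ2] = [2, 1, 3]
r3 m[wet→φ4] = [7, 4, 4]
r3 m[wind→φ2] = [2, 5, 1]
r3 m[wind→φ5] = [2, 3, 7]
r3 m[cld→φ1] = [2, 7, 4]
r3 m[cld→φ3] = [9, 3, 4]
r3 m[cld→φ4] = [8, 6, 4]
r3 m[cld→φ5] = [8, 5, 0]
r3 m[fog→φ0] = [0, 3, 11]
r3 m[fog→φ1] = [0, 5, 8]
r3 m[fog→φ3] = [0, 8, 5]
r4 m[φ0→wet] = [0, 1, 2]
r4 m[φ0→fog] = [4, 8, 4]
r4 m[φ1→cld] = [8, 0, 0]
r4 m[φ1→fog] = [4, 7, 8]
r4 m[φ2→wet] = [8, 8, 4]
r4 m[φ2→wind] = [5, 4, 9]
r4 m[φ3→cld] = [0, 6, 0]
r4 m[φ3→fog] = [4, 4, 10]
r4 m[φ4→wet] = [10, 4, 5]
r4 m[φ4→cld] = [5, 5, 4]
r4 m[φ5→wind] = [7, 6, 4]
r4 m[φ5→cld] = [7, 4, 9]
r4 m[wet→φ0] = [18, 12, 9]
r4 m[wet→φ2] = [10, 5, 7]
r4 m[wet→φ4] = [8, 9, 6]
r4 m[wind→φ2] = [7, 6, 4]
r4 m[wind→φ5] = [5, 4, 9]
r4 m[cld→φ1] = [12, 15, 13]
r4 m[cld→φ3] = [20, 9, 13]
r4 m[cld→φ4] = [15, 10, 9]
r4 m[cld→φ5] = [13, 11, 4]
r4 m[fog→φ0] = [8, 11, 18]
r4 m[fog→φ1] = [8, 12, 14]
r4 m[fog→φ3] = [8, 15, 12]

message @ round 4 = [15, 10, 9]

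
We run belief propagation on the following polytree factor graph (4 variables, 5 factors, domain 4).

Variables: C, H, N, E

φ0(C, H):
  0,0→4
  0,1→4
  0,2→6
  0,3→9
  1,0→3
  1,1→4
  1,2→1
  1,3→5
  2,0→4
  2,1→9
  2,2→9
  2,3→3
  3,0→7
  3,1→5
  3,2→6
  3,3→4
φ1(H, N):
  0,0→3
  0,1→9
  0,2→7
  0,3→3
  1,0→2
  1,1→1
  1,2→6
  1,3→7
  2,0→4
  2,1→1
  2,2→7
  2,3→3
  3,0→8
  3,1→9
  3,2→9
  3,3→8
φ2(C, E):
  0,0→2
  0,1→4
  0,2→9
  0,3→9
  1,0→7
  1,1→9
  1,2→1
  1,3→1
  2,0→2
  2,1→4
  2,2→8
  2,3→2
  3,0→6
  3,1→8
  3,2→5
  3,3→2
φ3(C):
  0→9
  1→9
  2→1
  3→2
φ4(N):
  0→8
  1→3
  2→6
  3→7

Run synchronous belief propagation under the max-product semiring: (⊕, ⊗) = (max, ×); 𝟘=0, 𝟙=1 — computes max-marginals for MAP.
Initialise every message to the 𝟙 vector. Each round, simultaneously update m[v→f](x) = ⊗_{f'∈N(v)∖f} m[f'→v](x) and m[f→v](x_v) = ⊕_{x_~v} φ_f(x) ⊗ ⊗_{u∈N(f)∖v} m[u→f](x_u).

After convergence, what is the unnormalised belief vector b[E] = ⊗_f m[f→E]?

b[E] = [20160, 25920, 46656, 46656]

init: all messages = 𝟙 over 4 values
r1 m[φ0→C] = [9, 5, 9, 7]
r1 m[φ0→H] = [7, 9, 9, 9]
r1 m[φ1→H] = [9, 7, 7, 9]
r1 m[φ1→N] = [8, 9, 9, 8]
r1 m[φ2→C] = [9, 9, 8, 8]
r1 m[φ2→E] = [7, 9, 9, 9]
r1 m[φ3→C] = [9, 9, 1, 2]
r1 m[φ4→N] = [8, 3, 6, 7]
r1 m[C→φ0] = [1, 1, 1, 1]
r1 m[C→φ2] = [1, 1, 1, 1]
r1 m[C→φ3] = [1, 1, 1, 1]
r1 m[H→φ0] = [1, 1, 1, 1]
r1 m[H→φ1] = [1, 1, 1, 1]
r1 m[N→φ1] = [1, 1, 1, 1]
r1 m[N→φ4] = [1, 1, 1, 1]
r1 m[E→φ2] = [1, 1, 1, 1]
r2 m[φ0→C] = [9, 5, 9, 7]
r2 m[φ0→H] = [7, 9, 9, 9]
r2 m[φ1→H] = [9, 7, 7, 9]
r2 m[φ1→N] = [8, 9, 9, 8]
r2 m[φ2→C] = [9, 9, 8, 8]
r2 m[φ2→E] = [7, 9, 9, 9]
r2 m[φ3→C] = [9, 9, 1, 2]
r2 m[φ4→N] = [8, 3, 6, 7]
r2 m[C→φ0] = [81, 81, 8, 16]
r2 m[C→φ2] = [81, 45, 9, 14]
r2 m[C→φ3] = [81, 45, 72, 56]
r2 m[H→φ0] = [9, 7, 7, 9]
r2 m[H→φ1] = [7, 9, 9, 9]
r2 m[N→φ1] = [8, 3, 6, 7]
r2 m[N→φ4] = [8, 9, 9, 8]
r2 m[E→φ2] = [1, 1, 1, 1]
r3 m[φ0→C] = [81, 45, 63, 63]
r3 m[φ0→H] = [324, 324, 486, 729]
r3 m[φ1→H] = [42, 49, 42, 64]
r3 m[φ1→N] = [72, 81, 81, 72]
r3 m[φ2→C] = [9, 9, 8, 8]
r3 m[φ2→E] = [315, 405, 729, 729]
r3 m[φ3→C] = [9, 9, 1, 2]
r3 m[φ4→N] = [8, 3, 6, 7]
r3 m[C→φ0] = [81, 81, 8, 16]
r3 m[C→φ2] = [81, 45, 9, 14]
r3 m[C→φ3] = [81, 45, 72, 56]
r3 m[H→φ0] = [9, 7, 7, 9]
r3 m[H→φ1] = [7, 9, 9, 9]
r3 m[N→φ1] = [8, 3, 6, 7]
r3 m[N→φ4] = [8, 9, 9, 8]
r3 m[E→φ2] = [1, 1, 1, 1]
r4 m[φ0→C] = [81, 45, 63, 63]
r4 m[φ0→H] = [324, 324, 486, 729]
r4 m[φ1→H] = [42, 49, 42, 64]
r4 m[φ1→N] = [72, 81, 81, 72]
r4 m[φ2→C] = [9, 9, 8, 8]
r4 m[φ2→E] = [315, 405, 729, 729]
r4 m[φ3→C] = [9, 9, 1, 2]
r4 m[φ4→N] = [8, 3, 6, 7]
r4 m[C→φ0] = [81, 81, 8, 16]
r4 m[C→φ2] = [729, 405, 63, 126]
r4 m[C→φ3] = [729, 405, 504, 504]
r4 m[H→φ0] = [42, 49, 42, 64]
r4 m[H→φ1] = [324, 324, 486, 729]
r4 m[N→φ1] = [8, 3, 6, 7]
r4 m[N→φ4] = [72, 81, 81, 72]
r4 m[E→φ2] = [1, 1, 1, 1]
r5 m[φ0→C] = [576, 320, 441, 294]
r5 m[φ0→H] = [324, 324, 486, 729]
r5 m[φ1→H] = [42, 49, 42, 64]
r5 m[φ1→N] = [5832, 6561, 6561, 5832]
r5 m[φ2→C] = [9, 9, 8, 8]
r5 m[φ2→E] = [2835, 3645, 6561, 6561]
r5 m[φ3→C] = [9, 9, 1, 2]
r5 m[φ4→N] = [8, 3, 6, 7]
r5 m[C→φ0] = [81, 81, 8, 16]
r5 m[C→φ2] = [729, 405, 63, 126]
r5 m[C→φ3] = [729, 405, 504, 504]
r5 m[H→φ0] = [42, 49, 42, 64]
r5 m[H→φ1] = [324, 324, 486, 729]
r5 m[N→φ1] = [8, 3, 6, 7]
r5 m[N→φ4] = [72, 81, 81, 72]
r5 m[E→φ2] = [1, 1, 1, 1]
r6 m[φ0→C] = [576, 320, 441, 294]
r6 m[φ0→H] = [324, 324, 486, 729]
r6 m[φ1→H] = [42, 49, 42, 64]
r6 m[φ1→N] = [5832, 6561, 6561, 5832]
r6 m[φ2→C] = [9, 9, 8, 8]
r6 m[φ2→E] = [2835, 3645, 6561, 6561]
r6 m[φ3→C] = [9, 9, 1, 2]
r6 m[φ4→N] = [8, 3, 6, 7]
r6 m[C→φ0] = [81, 81, 8, 16]
r6 m[C→φ2] = [5184, 2880, 441, 588]
r6 m[C→φ3] = [5184, 2880, 3528, 2352]
r6 m[H→φ0] = [42, 49, 42, 64]
r6 m[H→φ1] = [324, 324, 486, 729]
r6 m[N→φ1] = [8, 3, 6, 7]
r6 m[N→φ4] = [5832, 6561, 6561, 5832]
r6 m[E→φ2] = [1, 1, 1, 1]
r7 m[φ0→C] = [576, 320, 441, 294]
r7 m[φ0→H] = [324, 324, 486, 729]
r7 m[φ1→H] = [42, 49, 42, 64]
r7 m[φ1→N] = [5832, 6561, 6561, 5832]
r7 m[φ2→C] = [9, 9, 8, 8]
r7 m[φ2→E] = [20160, 25920, 46656, 46656]
r7 m[φ3→C] = [9, 9, 1, 2]
r7 m[φ4→N] = [8, 3, 6, 7]
r7 m[C→φ0] = [81, 81, 8, 16]
r7 m[C→φ2] = [5184, 2880, 441, 588]
r7 m[C→φ3] = [5184, 2880, 3528, 2352]
r7 m[H→φ0] = [42, 49, 42, 64]
r7 m[H→φ1] = [324, 324, 486, 729]
r7 m[N→φ1] = [8, 3, 6, 7]
r7 m[N→φ4] = [5832, 6561, 6561, 5832]
r7 m[E→φ2] = [1, 1, 1, 1]
r8 m[φ0→C] = [576, 320, 441, 294]
r8 m[φ0→H] = [324, 324, 486, 729]
r8 m[φ1→H] = [42, 49, 42, 64]
r8 m[φ1→N] = [5832, 6561, 6561, 5832]
r8 m[φ2→C] = [9, 9, 8, 8]
r8 m[φ2→E] = [20160, 25920, 46656, 46656]
r8 m[φ3→C] = [9, 9, 1, 2]
r8 m[φ4→N] = [8, 3, 6, 7]
r8 m[C→φ0] = [81, 81, 8, 16]
r8 m[C→φ2] = [5184, 2880, 441, 588]
r8 m[C→φ3] = [5184, 2880, 3528, 2352]
r8 m[H→φ0] = [42, 49, 42, 64]
r8 m[H→φ1] = [324, 324, 486, 729]
r8 m[N→φ1] = [8, 3, 6, 7]
r8 m[N→φ4] = [5832, 6561, 6561, 5832]
r8 m[E→φ2] = [1, 1, 1, 1]
fixed point reached at round 8
b[E] = ⊗ incoming = [20160, 25920, 46656, 46656]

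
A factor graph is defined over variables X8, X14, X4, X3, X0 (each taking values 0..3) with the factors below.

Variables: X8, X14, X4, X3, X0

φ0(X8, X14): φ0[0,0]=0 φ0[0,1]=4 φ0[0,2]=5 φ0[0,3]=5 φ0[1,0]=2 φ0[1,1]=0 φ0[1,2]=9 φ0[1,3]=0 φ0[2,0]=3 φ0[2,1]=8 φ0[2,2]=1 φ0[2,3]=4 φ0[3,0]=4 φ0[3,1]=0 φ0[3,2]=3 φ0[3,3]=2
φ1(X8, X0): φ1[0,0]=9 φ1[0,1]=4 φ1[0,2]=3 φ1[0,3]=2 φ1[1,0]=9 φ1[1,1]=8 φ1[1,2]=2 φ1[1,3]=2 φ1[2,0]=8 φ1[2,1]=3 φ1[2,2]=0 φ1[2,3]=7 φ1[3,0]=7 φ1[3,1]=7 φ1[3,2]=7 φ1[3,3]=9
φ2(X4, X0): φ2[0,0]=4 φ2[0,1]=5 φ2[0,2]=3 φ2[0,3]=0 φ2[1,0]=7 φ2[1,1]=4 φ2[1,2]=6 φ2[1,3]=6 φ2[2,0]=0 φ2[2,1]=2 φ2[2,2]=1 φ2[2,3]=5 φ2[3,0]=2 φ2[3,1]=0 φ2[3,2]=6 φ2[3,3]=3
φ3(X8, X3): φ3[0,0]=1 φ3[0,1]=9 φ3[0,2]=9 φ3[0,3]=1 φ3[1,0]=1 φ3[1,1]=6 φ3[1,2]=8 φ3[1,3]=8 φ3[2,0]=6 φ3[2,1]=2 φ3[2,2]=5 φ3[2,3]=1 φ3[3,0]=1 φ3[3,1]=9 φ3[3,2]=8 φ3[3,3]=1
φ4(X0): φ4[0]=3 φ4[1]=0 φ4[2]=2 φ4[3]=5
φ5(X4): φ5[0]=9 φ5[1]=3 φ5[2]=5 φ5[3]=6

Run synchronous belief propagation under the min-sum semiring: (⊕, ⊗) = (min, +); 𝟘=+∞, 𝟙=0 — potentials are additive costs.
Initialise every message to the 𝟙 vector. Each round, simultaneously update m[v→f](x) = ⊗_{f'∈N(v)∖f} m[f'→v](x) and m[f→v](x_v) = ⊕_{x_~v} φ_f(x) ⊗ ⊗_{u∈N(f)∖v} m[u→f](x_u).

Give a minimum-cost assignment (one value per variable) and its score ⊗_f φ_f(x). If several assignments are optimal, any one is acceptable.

assignment: (X8=2, X14=2, X4=2, X3=3, X0=2); score = 10

init: all messages = 𝟙 over 4 values
r1 m[φ0→X8] = [0, 0, 1, 0]
r1 m[φ0→X14] = [0, 0, 1, 0]
r1 m[φ1→X8] = [2, 2, 0, 7]
r1 m[φ1→X0] = [7, 3, 0, 2]
r1 m[φ2→X4] = [0, 4, 0, 0]
r1 m[φ2→X0] = [0, 0, 1, 0]
r1 m[φ3→X8] = [1, 1, 1, 1]
r1 m[φ3→X3] = [1, 2, 5, 1]
r1 m[φ4→X0] = [3, 0, 2, 5]
r1 m[φ5→X4] = [9, 3, 5, 6]
r1 m[X8→φ0] = [0, 0, 0, 0]
r1 m[X8→φ1] = [0, 0, 0, 0]
r1 m[X8→φ3] = [0, 0, 0, 0]
r1 m[X14→φ0] = [0, 0, 0, 0]
r1 m[X4→φ2] = [0, 0, 0, 0]
r1 m[X4→φ5] = [0, 0, 0, 0]
r1 m[X3→φ3] = [0, 0, 0, 0]
r1 m[X0→φ1] = [0, 0, 0, 0]
r1 m[X0→φ2] = [0, 0, 0, 0]
r1 m[X0→φ4] = [0, 0, 0, 0]
r2 m[φ0→X8] = [0, 0, 1, 0]
r2 m[φ0→X14] = [0, 0, 1, 0]
r2 m[φ1→X8] = [2, 2, 0, 7]
r2 m[φ1→X0] = [7, 3, 0, 2]
r2 m[φ2→X4] = [0, 4, 0, 0]
r2 m[φ2→X0] = [0, 0, 1, 0]
r2 m[φ3→X8] = [1, 1, 1, 1]
r2 m[φ3→X3] = [1, 2, 5, 1]
r2 m[φ4→X0] = [3, 0, 2, 5]
r2 m[φ5→X4] = [9, 3, 5, 6]
r2 m[X8→φ0] = [3, 3, 1, 8]
r2 m[X8→φ1] = [1, 1, 2, 1]
r2 m[X8→φ3] = [2, 2, 1, 7]
r2 m[X14→φ0] = [0, 0, 0, 0]
r2 m[X4→φ2] = [9, 3, 5, 6]
r2 m[X4→φ5] = [0, 4, 0, 0]
r2 m[X3→φ3] = [0, 0, 0, 0]
r2 m[X0→φ1] = [3, 0, 3, 5]
r2 m[X0→φ2] = [10, 3, 2, 7]
r2 m[X0→φ4] = [7, 3, 1, 2]
r3 m[φ0→X8] = [0, 0, 1, 0]
r3 m[φ0→X14] = [3, 3, 2, 3]
r3 m[φ1→X8] = [4, 5, 3, 7]
r3 m[φ1→X0] = [8, 5, 2, 3]
r3 m[φ2→X4] = [5, 7, 3, 3]
r3 m[φ2→X0] = [5, 6, 6, 9]
r3 m[φ3→X8] = [1, 1, 1, 1]
r3 m[φ3→X3] = [3, 3, 6, 2]
r3 m[φ4→X0] = [3, 0, 2, 5]
r3 m[φ5→X4] = [9, 3, 5, 6]
r3 m[X8→φ0] = [3, 3, 1, 8]
r3 m[X8→φ1] = [1, 1, 2, 1]
r3 m[X8→φ3] = [2, 2, 1, 7]
r3 m[X14→φ0] = [0, 0, 0, 0]
r3 m[X4→φ2] = [9, 3, 5, 6]
r3 m[X4→φ5] = [0, 4, 0, 0]
r3 m[X3→φ3] = [0, 0, 0, 0]
r3 m[X0→φ1] = [3, 0, 3, 5]
r3 m[X0→φ2] = [10, 3, 2, 7]
r3 m[X0→φ4] = [7, 3, 1, 2]
r4 m[φ0→X8] = [0, 0, 1, 0]
r4 m[φ0→X14] = [3, 3, 2, 3]
r4 m[φ1→X8] = [4, 5, 3, 7]
r4 m[φ1→X0] = [8, 5, 2, 3]
r4 m[φ2→X4] = [5, 7, 3, 3]
r4 m[φ2→X0] = [5, 6, 6, 9]
r4 m[φ3→X8] = [1, 1, 1, 1]
r4 m[φ3→X3] = [3, 3, 6, 2]
r4 m[φ4→X0] = [3, 0, 2, 5]
r4 m[φ5→X4] = [9, 3, 5, 6]
r4 m[X8→φ0] = [5, 6, 4, 8]
r4 m[X8→φ1] = [1, 1, 2, 1]
r4 m[X8→φ3] = [4, 5, 4, 7]
r4 m[X14→φ0] = [0, 0, 0, 0]
r4 m[X4→φ2] = [9, 3, 5, 6]
r4 m[X4→φ5] = [5, 7, 3, 3]
r4 m[X3→φ3] = [0, 0, 0, 0]
r4 m[X0→φ1] = [8, 6, 8, 14]
r4 m[X0→φ2] = [11, 5, 4, 8]
r4 m[X0→φ4] = [13, 11, 8, 12]
r5 m[φ0→X8] = [0, 0, 1, 0]
r5 m[φ0→X14] = [5, 6, 5, 6]
r5 m[φ1→X8] = [10, 10, 8, 13]
r5 m[φ1→X0] = [8, 5, 2, 3]
r5 m[φ2→X4] = [7, 9, 5, 5]
r5 m[φ2→X0] = [5, 6, 6, 9]
r5 m[φ3→X8] = [1, 1, 1, 1]
r5 m[φ3→X3] = [5, 6, 9, 5]
r5 m[φ4→X0] = [3, 0, 2, 5]
r5 m[φ5→X4] = [9, 3, 5, 6]
r5 m[X8→φ0] = [5, 6, 4, 8]
r5 m[X8→φ1] = [1, 1, 2, 1]
r5 m[X8→φ3] = [4, 5, 4, 7]
r5 m[X14→φ0] = [0, 0, 0, 0]
r5 m[X4→φ2] = [9, 3, 5, 6]
r5 m[X4→φ5] = [5, 7, 3, 3]
r5 m[X3→φ3] = [0, 0, 0, 0]
r5 m[X0→φ1] = [8, 6, 8, 14]
r5 m[X0→φ2] = [11, 5, 4, 8]
r5 m[X0→φ4] = [13, 11, 8, 12]
r6 m[φ0→X8] = [0, 0, 1, 0]
r6 m[φ0→X14] = [5, 6, 5, 6]
r6 m[φ1→X8] = [10, 10, 8, 13]
r6 m[φ1→X0] = [8, 5, 2, 3]
r6 m[φ2→X4] = [7, 9, 5, 5]
r6 m[φ2→X0] = [5, 6, 6, 9]
r6 m[φ3→X8] = [1, 1, 1, 1]
r6 m[φ3→X3] = [5, 6, 9, 5]
r6 m[φ4→X0] = [3, 0, 2, 5]
r6 m[φ5→X4] = [9, 3, 5, 6]
r6 m[X8→φ0] = [11, 11, 9, 14]
r6 m[X8→φ1] = [1, 1, 2, 1]
r6 m[X8→φ3] = [10, 10, 9, 13]
r6 m[X14→φ0] = [0, 0, 0, 0]
r6 m[X4→φ2] = [9, 3, 5, 6]
r6 m[X4→φ5] = [7, 9, 5, 5]
r6 m[X3→φ3] = [0, 0, 0, 0]
r6 m[X0→φ1] = [8, 6, 8, 14]
r6 m[X0→φ2] = [11, 5, 4, 8]
r6 m[X0→φ4] = [13, 11, 8, 12]
r7 m[φ0→X8] = [0, 0, 1, 0]
r7 m[φ0→X14] = [11, 11, 10, 11]
r7 m[φ1→X8] = [10, 10, 8, 13]
r7 m[φ1→X0] = [8, 5, 2, 3]
r7 m[φ2→X4] = [7, 9, 5, 5]
r7 m[φ2→X0] = [5, 6, 6, 9]
r7 m[φ3→X8] = [1, 1, 1, 1]
r7 m[φ3→X3] = [11, 11, 14, 10]
r7 m[φ4→X0] = [3, 0, 2, 5]
r7 m[φ5→X4] = [9, 3, 5, 6]
r7 m[X8→φ0] = [11, 11, 9, 14]
r7 m[X8→φ1] = [1, 1, 2, 1]
r7 m[X8→φ3] = [10, 10, 9, 13]
r7 m[X14→φ0] = [0, 0, 0, 0]
r7 m[X4→φ2] = [9, 3, 5, 6]
r7 m[X4→φ5] = [7, 9, 5, 5]
r7 m[X3→φ3] = [0, 0, 0, 0]
r7 m[X0→φ1] = [8, 6, 8, 14]
r7 m[X0→φ2] = [11, 5, 4, 8]
r7 m[X0→φ4] = [13, 11, 8, 12]
r8 m[φ0→X8] = [0, 0, 1, 0]
r8 m[φ0→X14] = [11, 11, 10, 11]
r8 m[φ1→X8] = [10, 10, 8, 13]
r8 m[φ1→X0] = [8, 5, 2, 3]
r8 m[φ2→X4] = [7, 9, 5, 5]
r8 m[φ2→X0] = [5, 6, 6, 9]
r8 m[φ3→X8] = [1, 1, 1, 1]
r8 m[φ3→X3] = [11, 11, 14, 10]
r8 m[φ4→X0] = [3, 0, 2, 5]
r8 m[φ5→X4] = [9, 3, 5, 6]
r8 m[X8→φ0] = [11, 11, 9, 14]
r8 m[X8→φ1] = [1, 1, 2, 1]
r8 m[X8→φ3] = [10, 10, 9, 13]
r8 m[X14→φ0] = [0, 0, 0, 0]
r8 m[X4→φ2] = [9, 3, 5, 6]
r8 m[X4→φ5] = [7, 9, 5, 5]
r8 m[X3→φ3] = [0, 0, 0, 0]
r8 m[X0→φ1] = [8, 6, 8, 14]
r8 m[X0→φ2] = [11, 5, 4, 8]
r8 m[X0→φ4] = [13, 11, 8, 12]
fixed point reached at round 8
traceback from X8: (X8=2, X14=2, X4=2, X3=3, X0=2), score=10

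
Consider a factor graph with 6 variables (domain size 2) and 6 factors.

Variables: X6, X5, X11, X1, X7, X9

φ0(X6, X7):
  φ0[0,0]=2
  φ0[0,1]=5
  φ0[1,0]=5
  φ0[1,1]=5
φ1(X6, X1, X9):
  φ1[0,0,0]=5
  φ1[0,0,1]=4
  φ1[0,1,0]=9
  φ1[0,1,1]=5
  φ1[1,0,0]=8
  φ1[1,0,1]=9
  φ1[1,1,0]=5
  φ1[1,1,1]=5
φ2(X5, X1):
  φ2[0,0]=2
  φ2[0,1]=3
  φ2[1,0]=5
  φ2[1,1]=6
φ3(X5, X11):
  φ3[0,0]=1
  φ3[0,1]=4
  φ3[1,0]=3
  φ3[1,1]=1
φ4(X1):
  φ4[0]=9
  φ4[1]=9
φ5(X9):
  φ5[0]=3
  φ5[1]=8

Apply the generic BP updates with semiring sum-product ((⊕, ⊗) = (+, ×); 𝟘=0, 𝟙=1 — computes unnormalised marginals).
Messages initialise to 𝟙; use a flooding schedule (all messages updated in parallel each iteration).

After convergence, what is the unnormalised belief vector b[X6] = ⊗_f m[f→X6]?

init: all messages = 𝟙 over 2 values
r1 m[φ0→X6] = [7, 10]
r1 m[φ0→X7] = [7, 10]
r1 m[φ1→X6] = [23, 27]
r1 m[φ1→X1] = [26, 24]
r1 m[φ1→X9] = [27, 23]
r1 m[φ2→X5] = [5, 11]
r1 m[φ2→X1] = [7, 9]
r1 m[φ3→X5] = [5, 4]
r1 m[φ3→X11] = [4, 5]
r1 m[φ4→X1] = [9, 9]
r1 m[φ5→X9] = [3, 8]
r1 m[X6→φ0] = [1, 1]
r1 m[X6→φ1] = [1, 1]
r1 m[X5→φ2] = [1, 1]
r1 m[X5→φ3] = [1, 1]
r1 m[X11→φ3] = [1, 1]
r1 m[X1→φ1] = [1, 1]
r1 m[X1→φ2] = [1, 1]
r1 m[X1→φ4] = [1, 1]
r1 m[X7→φ0] = [1, 1]
r1 m[X9→φ1] = [1, 1]
r1 m[X9→φ5] = [1, 1]
r2 m[φ0→X6] = [7, 10]
r2 m[φ0→X7] = [7, 10]
r2 m[φ1→X6] = [23, 27]
r2 m[φ1→X1] = [26, 24]
r2 m[φ1→X9] = [27, 23]
r2 m[φ2→X5] = [5, 11]
r2 m[φ2→X1] = [7, 9]
r2 m[φ3→X5] = [5, 4]
r2 m[φ3→X11] = [4, 5]
r2 m[φ4→X1] = [9, 9]
r2 m[φ5→X9] = [3, 8]
r2 m[X6→φ0] = [23, 27]
r2 m[X6→φ1] = [7, 10]
r2 m[X5→φ2] = [5, 4]
r2 m[X5→φ3] = [5, 11]
r2 m[X11→φ3] = [1, 1]
r2 m[X1→φ1] = [63, 81]
r2 m[X1→φ2] = [234, 216]
r2 m[X1→φ4] = [182, 216]
r2 m[X7→φ0] = [1, 1]
r2 m[X9→φ1] = [3, 8]
r2 m[X9→φ5] = [27, 23]
r3 m[φ0→X6] = [7, 10]
r3 m[φ0→X7] = [181, 250]
r3 m[φ1→X6] = [8388, 10503]
r3 m[φ1→X1] = [1289, 1019]
r3 m[φ1→X9] = [16398, 14319]
r3 m[φ2→X5] = [1116, 2466]
r3 m[φ2→X1] = [30, 39]
r3 m[φ3→X5] = [5, 4]
r3 m[φ3→X11] = [38, 31]
r3 m[φ4→X1] = [9, 9]
r3 m[φ5→X9] = [3, 8]
r3 m[X6→φ0] = [23, 27]
r3 m[X6→φ1] = [7, 10]
r3 m[X5→φ2] = [5, 4]
r3 m[X5→φ3] = [5, 11]
r3 m[X11→φ3] = [1, 1]
r3 m[X1→φ1] = [63, 81]
r3 m[X1→φ2] = [234, 216]
r3 m[X1→φ4] = [182, 216]
r3 m[X7→φ0] = [1, 1]
r3 m[X9→φ1] = [3, 8]
r3 m[X9→φ5] = [27, 23]
r4 m[φ0→X6] = [7, 10]
r4 m[φ0→X7] = [181, 250]
r4 m[φ1→X6] = [8388, 10503]
r4 m[φ1→X1] = [1289, 1019]
r4 m[φ1→X9] = [16398, 14319]
r4 m[φ2→X5] = [1116, 2466]
r4 m[φ2→X1] = [30, 39]
r4 m[φ3→X5] = [5, 4]
r4 m[φ3→X11] = [38, 31]
r4 m[φ4→X1] = [9, 9]
r4 m[φ5→X9] = [3, 8]
r4 m[X6→φ0] = [8388, 10503]
r4 m[X6→φ1] = [7, 10]
r4 m[X5→φ2] = [5, 4]
r4 m[X5→φ3] = [1116, 2466]
r4 m[X11→φ3] = [1, 1]
r4 m[X1→φ1] = [270, 351]
r4 m[X1→φ2] = [11601, 9171]
r4 m[X1→φ4] = [38670, 39741]
r4 m[X7→φ0] = [1, 1]
r4 m[X9→φ1] = [3, 8]
r4 m[X9→φ5] = [16398, 14319]
r5 m[φ0→X6] = [7, 10]
r5 m[φ0→X7] = [69291, 94455]
r5 m[φ1→X6] = [36207, 45225]
r5 m[φ1→X1] = [1289, 1019]
r5 m[φ1→X9] = [70713, 61695]
r5 m[φ2→X5] = [50715, 113031]
r5 m[φ2→X1] = [30, 39]
r5 m[φ3→X5] = [5, 4]
r5 m[φ3→X11] = [8514, 6930]
r5 m[φ4→X1] = [9, 9]
r5 m[φ5→X9] = [3, 8]
r5 m[X6→φ0] = [8388, 10503]
r5 m[X6→φ1] = [7, 10]
r5 m[X5→φ2] = [5, 4]
r5 m[X5→φ3] = [1116, 2466]
r5 m[X11→φ3] = [1, 1]
r5 m[X1→φ1] = [270, 351]
r5 m[X1→φ2] = [11601, 9171]
r5 m[X1→φ4] = [38670, 39741]
r5 m[X7→φ0] = [1, 1]
r5 m[X9→φ1] = [3, 8]
r5 m[X9→φ5] = [16398, 14319]
r6 m[φ0→X6] = [7, 10]
r6 m[φ0→X7] = [69291, 94455]
r6 m[φ1→X6] = [36207, 45225]
r6 m[φ1→X1] = [1289, 1019]
r6 m[φ1→X9] = [70713, 61695]
r6 m[φ2→X5] = [50715, 113031]
r6 m[φ2→X1] = [30, 39]
r6 m[φ3→X5] = [5, 4]
r6 m[φ3→X11] = [8514, 6930]
r6 m[φ4→X1] = [9, 9]
r6 m[φ5→X9] = [3, 8]
r6 m[X6→φ0] = [36207, 45225]
r6 m[X6→φ1] = [7, 10]
r6 m[X5→φ2] = [5, 4]
r6 m[X5→φ3] = [50715, 113031]
r6 m[X11→φ3] = [1, 1]
r6 m[X1→φ1] = [270, 351]
r6 m[X1→φ2] = [11601, 9171]
r6 m[X1→φ4] = [38670, 39741]
r6 m[X7→φ0] = [1, 1]
r6 m[X9→φ1] = [3, 8]
r6 m[X9→φ5] = [70713, 61695]
r7 m[φ0→X6] = [7, 10]
r7 m[φ0→X7] = [298539, 407160]
r7 m[φ1→X6] = [36207, 45225]
r7 m[φ1→X1] = [1289, 1019]
r7 m[φ1→X9] = [70713, 61695]
r7 m[φ2→X5] = [50715, 113031]
r7 m[φ2→X1] = [30, 39]
r7 m[φ3→X5] = [5, 4]
r7 m[φ3→X11] = [389808, 315891]
r7 m[φ4→X1] = [9, 9]
r7 m[φ5→X9] = [3, 8]
r7 m[X6→φ0] = [36207, 45225]
r7 m[X6→φ1] = [7, 10]
r7 m[X5→φ2] = [5, 4]
r7 m[X5→φ3] = [50715, 113031]
r7 m[X11→φ3] = [1, 1]
r7 m[X1→φ1] = [270, 351]
r7 m[X1→φ2] = [11601, 9171]
r7 m[X1→φ4] = [38670, 39741]
r7 m[X7→φ0] = [1, 1]
r7 m[X9→φ1] = [3, 8]
r7 m[X9→φ5] = [70713, 61695]
r8 m[φ0→X6] = [7, 10]
r8 m[φ0→X7] = [298539, 407160]
r8 m[φ1→X6] = [36207, 45225]
r8 m[φ1→X1] = [1289, 1019]
r8 m[φ1→X9] = [70713, 61695]
r8 m[φ2→X5] = [50715, 113031]
r8 m[φ2→X1] = [30, 39]
r8 m[φ3→X5] = [5, 4]
r8 m[φ3→X11] = [389808, 315891]
r8 m[φ4→X1] = [9, 9]
r8 m[φ5→X9] = [3, 8]
r8 m[X6→φ0] = [36207, 45225]
r8 m[X6→φ1] = [7, 10]
r8 m[X5→φ2] = [5, 4]
r8 m[X5→φ3] = [50715, 113031]
r8 m[X11→φ3] = [1, 1]
r8 m[X1→φ1] = [270, 351]
r8 m[X1→φ2] = [11601, 9171]
r8 m[X1→φ4] = [38670, 39741]
r8 m[X7→φ0] = [1, 1]
r8 m[X9→φ1] = [3, 8]
r8 m[X9→φ5] = [70713, 61695]
fixed point reached at round 8
b[X6] = ⊗ incoming = [253449, 452250]

b[X6] = [253449, 452250]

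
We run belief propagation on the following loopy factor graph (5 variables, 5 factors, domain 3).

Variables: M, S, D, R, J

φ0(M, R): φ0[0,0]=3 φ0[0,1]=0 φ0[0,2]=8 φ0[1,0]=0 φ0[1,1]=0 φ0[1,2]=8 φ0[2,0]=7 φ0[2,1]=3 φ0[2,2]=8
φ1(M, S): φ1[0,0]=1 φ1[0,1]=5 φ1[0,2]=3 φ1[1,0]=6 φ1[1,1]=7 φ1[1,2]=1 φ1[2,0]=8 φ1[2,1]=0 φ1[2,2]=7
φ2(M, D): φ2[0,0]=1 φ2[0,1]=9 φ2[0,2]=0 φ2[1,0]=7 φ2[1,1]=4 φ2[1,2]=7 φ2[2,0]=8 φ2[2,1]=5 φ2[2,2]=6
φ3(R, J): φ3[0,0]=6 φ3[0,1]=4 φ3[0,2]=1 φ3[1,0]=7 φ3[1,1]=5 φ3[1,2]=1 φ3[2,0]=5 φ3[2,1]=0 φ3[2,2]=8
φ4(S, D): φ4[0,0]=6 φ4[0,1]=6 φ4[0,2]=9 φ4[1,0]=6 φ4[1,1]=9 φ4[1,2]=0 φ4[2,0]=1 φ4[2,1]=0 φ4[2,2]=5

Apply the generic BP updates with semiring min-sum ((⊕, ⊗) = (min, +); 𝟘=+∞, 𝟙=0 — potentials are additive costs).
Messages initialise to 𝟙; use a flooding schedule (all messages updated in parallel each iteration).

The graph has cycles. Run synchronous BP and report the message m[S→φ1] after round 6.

message @ round 6 = [8, 1, 3]

init: all messages = 𝟙 over 3 values
r1 m[φ0→M] = [0, 0, 3]
r1 m[φ0→R] = [0, 0, 8]
r1 m[φ1→M] = [1, 1, 0]
r1 m[φ1→S] = [1, 0, 1]
r1 m[φ2→M] = [0, 4, 5]
r1 m[φ2→D] = [1, 4, 0]
r1 m[φ3→R] = [1, 1, 0]
r1 m[φ3→J] = [5, 0, 1]
r1 m[φ4→S] = [6, 0, 0]
r1 m[φ4→D] = [1, 0, 0]
r1 m[M→φ0] = [0, 0, 0]
r1 m[M→φ1] = [0, 0, 0]
r1 m[M→φ2] = [0, 0, 0]
r1 m[S→φ1] = [0, 0, 0]
r1 m[S→φ4] = [0, 0, 0]
r1 m[D→φ2] = [0, 0, 0]
r1 m[D→φ4] = [0, 0, 0]
r1 m[R→φ0] = [0, 0, 0]
r1 m[R→φ3] = [0, 0, 0]
r1 m[J→φ3] = [0, 0, 0]
r2 m[φ0→M] = [0, 0, 3]
r2 m[φ0→R] = [0, 0, 8]
r2 m[φ1→M] = [1, 1, 0]
r2 m[φ1→S] = [1, 0, 1]
r2 m[φ2→M] = [0, 4, 5]
r2 m[φ2→D] = [1, 4, 0]
r2 m[φ3→R] = [1, 1, 0]
r2 m[φ3→J] = [5, 0, 1]
r2 m[φ4→S] = [6, 0, 0]
r2 m[φ4→D] = [1, 0, 0]
r2 m[M→φ0] = [1, 5, 5]
r2 m[M→φ1] = [0, 4, 8]
r2 m[M→φ2] = [1, 1, 3]
r2 m[S→φ1] = [6, 0, 0]
r2 m[S→φ4] = [1, 0, 1]
r2 m[D→φ2] = [1, 0, 0]
r2 m[D→φ4] = [1, 4, 0]
r2 m[R→φ0] = [1, 1, 0]
r2 m[R→φ3] = [0, 0, 8]
r2 m[J→φ3] = [0, 0, 0]
r3 m[φ0→M] = [1, 1, 4]
r3 m[φ0→R] = [4, 1, 9]
r3 m[φ1→M] = [3, 1, 0]
r3 m[φ1→S] = [1, 5, 3]
r3 m[φ2→M] = [0, 4, 5]
r3 m[φ2→D] = [2, 5, 1]
r3 m[φ3→R] = [1, 1, 0]
r3 m[φ3→J] = [6, 4, 1]
r3 m[φ4→S] = [7, 0, 2]
r3 m[φ4→D] = [2, 1, 0]
r3 m[M→φ0] = [1, 5, 5]
r3 m[M→φ1] = [0, 4, 8]
r3 m[M→φ2] = [1, 1, 3]
r3 m[S→φ1] = [6, 0, 0]
r3 m[S→φ4] = [1, 0, 1]
r3 m[D→φ2] = [1, 0, 0]
r3 m[D→φ4] = [1, 4, 0]
r3 m[R→φ0] = [1, 1, 0]
r3 m[R→φ3] = [0, 0, 8]
r3 m[J→φ3] = [0, 0, 0]
r4 m[φ0→M] = [1, 1, 4]
r4 m[φ0→R] = [4, 1, 9]
r4 m[φ1→M] = [3, 1, 0]
r4 m[φ1→S] = [1, 5, 3]
r4 m[φ2→M] = [0, 4, 5]
r4 m[φ2→D] = [2, 5, 1]
r4 m[φ3→R] = [1, 1, 0]
r4 m[φ3→J] = [6, 4, 1]
r4 m[φ4→S] = [7, 0, 2]
r4 m[φ4→D] = [2, 1, 0]
r4 m[M→φ0] = [3, 5, 5]
r4 m[M→φ1] = [1, 5, 9]
r4 m[M→φ2] = [4, 2, 4]
r4 m[S→φ1] = [7, 0, 2]
r4 m[S→φ4] = [1, 5, 3]
r4 m[D→φ2] = [2, 1, 0]
r4 m[D→φ4] = [2, 5, 1]
r4 m[R→φ0] = [1, 1, 0]
r4 m[R→φ3] = [4, 1, 9]
r4 m[J→φ3] = [0, 0, 0]
r5 m[φ0→M] = [1, 1, 4]
r5 m[φ0→R] = [5, 3, 11]
r5 m[φ1→M] = [5, 3, 0]
r5 m[φ1→S] = [2, 6, 4]
r5 m[φ2→M] = [0, 5, 6]
r5 m[φ2→D] = [5, 6, 4]
r5 m[φ3→R] = [1, 1, 0]
r5 m[φ3→J] = [8, 6, 2]
r5 m[φ4→S] = [8, 1, 3]
r5 m[φ4→D] = [4, 3, 5]
r5 m[M→φ0] = [3, 5, 5]
r5 m[M→φ1] = [1, 5, 9]
r5 m[M→φ2] = [4, 2, 4]
r5 m[S→φ1] = [7, 0, 2]
r5 m[S→φ4] = [1, 5, 3]
r5 m[D→φ2] = [2, 1, 0]
r5 m[D→φ4] = [2, 5, 1]
r5 m[R→φ0] = [1, 1, 0]
r5 m[R→φ3] = [4, 1, 9]
r5 m[J→φ3] = [0, 0, 0]
r6 m[φ0→M] = [1, 1, 4]
r6 m[φ0→R] = [5, 3, 11]
r6 m[φ1→M] = [5, 3, 0]
r6 m[φ1→S] = [2, 6, 4]
r6 m[φ2→M] = [0, 5, 6]
r6 m[φ2→D] = [5, 6, 4]
r6 m[φ3→R] = [1, 1, 0]
r6 m[φ3→J] = [8, 6, 2]
r6 m[φ4→S] = [8, 1, 3]
r6 m[φ4→D] = [4, 3, 5]
r6 m[M→φ0] = [5, 8, 6]
r6 m[M→φ1] = [1, 6, 10]
r6 m[M→φ2] = [6, 4, 4]
r6 m[S→φ1] = [8, 1, 3]
r6 m[S→φ4] = [2, 6, 4]
r6 m[D→φ2] = [4, 3, 5]
r6 m[D→φ4] = [5, 6, 4]
r6 m[R→φ0] = [1, 1, 0]
r6 m[R→φ3] = [5, 3, 11]
r6 m[J→φ3] = [0, 0, 0]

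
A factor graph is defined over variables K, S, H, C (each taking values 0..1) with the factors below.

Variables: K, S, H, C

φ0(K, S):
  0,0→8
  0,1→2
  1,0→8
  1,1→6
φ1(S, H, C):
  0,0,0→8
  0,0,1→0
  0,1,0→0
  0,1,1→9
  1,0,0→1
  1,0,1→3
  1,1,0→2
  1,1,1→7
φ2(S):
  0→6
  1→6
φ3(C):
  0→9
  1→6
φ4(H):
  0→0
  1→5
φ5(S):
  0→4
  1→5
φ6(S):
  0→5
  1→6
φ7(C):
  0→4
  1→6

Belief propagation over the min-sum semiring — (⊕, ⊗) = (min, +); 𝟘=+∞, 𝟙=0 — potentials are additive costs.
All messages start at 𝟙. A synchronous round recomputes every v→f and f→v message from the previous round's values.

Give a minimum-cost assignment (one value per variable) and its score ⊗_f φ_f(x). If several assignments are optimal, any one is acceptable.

init: all messages = 𝟙 over 2 values
r1 m[φ0→K] = [2, 6]
r1 m[φ0→S] = [8, 2]
r1 m[φ1→S] = [0, 1]
r1 m[φ1→H] = [0, 0]
r1 m[φ1→C] = [0, 0]
r1 m[φ2→S] = [6, 6]
r1 m[φ3→C] = [9, 6]
r1 m[φ4→H] = [0, 5]
r1 m[φ5→S] = [4, 5]
r1 m[φ6→S] = [5, 6]
r1 m[φ7→C] = [4, 6]
r1 m[K→φ0] = [0, 0]
r1 m[S→φ0] = [0, 0]
r1 m[S→φ1] = [0, 0]
r1 m[S→φ2] = [0, 0]
r1 m[S→φ5] = [0, 0]
r1 m[S→φ6] = [0, 0]
r1 m[H→φ1] = [0, 0]
r1 m[H→φ4] = [0, 0]
r1 m[C→φ1] = [0, 0]
r1 m[C→φ3] = [0, 0]
r1 m[C→φ7] = [0, 0]
r2 m[φ0→K] = [2, 6]
r2 m[φ0→S] = [8, 2]
r2 m[φ1→S] = [0, 1]
r2 m[φ1→H] = [0, 0]
r2 m[φ1→C] = [0, 0]
r2 m[φ2→S] = [6, 6]
r2 m[φ3→C] = [9, 6]
r2 m[φ4→H] = [0, 5]
r2 m[φ5→S] = [4, 5]
r2 m[φ6→S] = [5, 6]
r2 m[φ7→C] = [4, 6]
r2 m[K→φ0] = [0, 0]
r2 m[S→φ0] = [15, 18]
r2 m[S→φ1] = [23, 19]
r2 m[S→φ2] = [17, 14]
r2 m[S→φ5] = [19, 15]
r2 m[S→φ6] = [18, 14]
r2 m[H→φ1] = [0, 5]
r2 m[H→φ4] = [0, 0]
r2 m[C→φ1] = [13, 12]
r2 m[C→φ3] = [4, 6]
r2 m[C→φ7] = [9, 6]
r3 m[φ0→K] = [20, 23]
r3 m[φ0→S] = [8, 2]
r3 m[φ1→S] = [12, 14]
r3 m[φ1→H] = [33, 34]
r3 m[φ1→C] = [20, 22]
r3 m[φ2→S] = [6, 6]
r3 m[φ3→C] = [9, 6]
r3 m[φ4→H] = [0, 5]
r3 m[φ5→S] = [4, 5]
r3 m[φ6→S] = [5, 6]
r3 m[φ7→C] = [4, 6]
r3 m[K→φ0] = [0, 0]
r3 m[S→φ0] = [15, 18]
r3 m[S→φ1] = [23, 19]
r3 m[S→φ2] = [17, 14]
r3 m[S→φ5] = [19, 15]
r3 m[S→φ6] = [18, 14]
r3 m[H→φ1] = [0, 5]
r3 m[H→φ4] = [0, 0]
r3 m[C→φ1] = [13, 12]
r3 m[C→φ3] = [4, 6]
r3 m[C→φ7] = [9, 6]
r4 m[φ0→K] = [20, 23]
r4 m[φ0→S] = [8, 2]
r4 m[φ1→S] = [12, 14]
r4 m[φ1→H] = [33, 34]
r4 m[φ1→C] = [20, 22]
r4 m[φ2→S] = [6, 6]
r4 m[φ3→C] = [9, 6]
r4 m[φ4→H] = [0, 5]
r4 m[φ5→S] = [4, 5]
r4 m[φ6→S] = [5, 6]
r4 m[φ7→C] = [4, 6]
r4 m[K→φ0] = [0, 0]
r4 m[S→φ0] = [27, 31]
r4 m[S→φ1] = [23, 19]
r4 m[S→φ2] = [29, 27]
r4 m[S→φ5] = [31, 28]
r4 m[S→φ6] = [30, 27]
r4 m[H→φ1] = [0, 5]
r4 m[H→φ4] = [33, 34]
r4 m[C→φ1] = [13, 12]
r4 m[C→φ3] = [24, 28]
r4 m[C→φ7] = [29, 28]
r5 m[φ0→K] = [33, 35]
r5 m[φ0→S] = [8, 2]
r5 m[φ1→S] = [12, 14]
r5 m[φ1→H] = [33, 34]
r5 m[φ1→C] = [20, 22]
r5 m[φ2→S] = [6, 6]
r5 m[φ3→C] = [9, 6]
r5 m[φ4→H] = [0, 5]
r5 m[φ5→S] = [4, 5]
r5 m[φ6→S] = [5, 6]
r5 m[φ7→C] = [4, 6]
r5 m[K→φ0] = [0, 0]
r5 m[S→φ0] = [27, 31]
r5 m[S→φ1] = [23, 19]
r5 m[S→φ2] = [29, 27]
r5 m[S→φ5] = [31, 28]
r5 m[S→φ6] = [30, 27]
r5 m[H→φ1] = [0, 5]
r5 m[H→φ4] = [33, 34]
r5 m[C→φ1] = [13, 12]
r5 m[C→φ3] = [24, 28]
r5 m[C→φ7] = [29, 28]
r6 m[φ0→K] = [33, 35]
r6 m[φ0→S] = [8, 2]
r6 m[φ1→S] = [12, 14]
r6 m[φ1→H] = [33, 34]
r6 m[φ1→C] = [20, 22]
r6 m[φ2→S] = [6, 6]
r6 m[φ3→C] = [9, 6]
r6 m[φ4→H] = [0, 5]
r6 m[φ5→S] = [4, 5]
r6 m[φ6→S] = [5, 6]
r6 m[φ7→C] = [4, 6]
r6 m[K→φ0] = [0, 0]
r6 m[S→φ0] = [27, 31]
r6 m[S→φ1] = [23, 19]
r6 m[S→φ2] = [29, 27]
r6 m[S→φ5] = [31, 28]
r6 m[S→φ6] = [30, 27]
r6 m[H→φ1] = [0, 5]
r6 m[H→φ4] = [33, 34]
r6 m[C→φ1] = [13, 12]
r6 m[C→φ3] = [24, 28]
r6 m[C→φ7] = [29, 28]
fixed point reached at round 6
traceback from K: (K=0, S=1, H=0, C=0), score=33

assignment: (K=0, S=1, H=0, C=0); score = 33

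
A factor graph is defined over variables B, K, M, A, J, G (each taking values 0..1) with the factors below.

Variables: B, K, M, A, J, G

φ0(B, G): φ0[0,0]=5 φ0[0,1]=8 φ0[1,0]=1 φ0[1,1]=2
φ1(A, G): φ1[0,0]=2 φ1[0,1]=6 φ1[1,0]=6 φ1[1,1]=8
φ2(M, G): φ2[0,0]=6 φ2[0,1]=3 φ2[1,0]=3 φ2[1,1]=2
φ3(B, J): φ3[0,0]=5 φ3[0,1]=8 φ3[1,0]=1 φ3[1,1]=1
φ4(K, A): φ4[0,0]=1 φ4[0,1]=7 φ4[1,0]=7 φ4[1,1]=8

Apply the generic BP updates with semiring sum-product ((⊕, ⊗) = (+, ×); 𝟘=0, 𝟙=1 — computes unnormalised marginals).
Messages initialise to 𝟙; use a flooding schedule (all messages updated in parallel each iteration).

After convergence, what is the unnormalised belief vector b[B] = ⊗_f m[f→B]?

b[B] = [149370, 5268]

init: all messages = 𝟙 over 2 values
r1 m[φ0→B] = [13, 3]
r1 m[φ0→G] = [6, 10]
r1 m[φ1→A] = [8, 14]
r1 m[φ1→G] = [8, 14]
r1 m[φ2→M] = [9, 5]
r1 m[φ2→G] = [9, 5]
r1 m[φ3→B] = [13, 2]
r1 m[φ3→J] = [6, 9]
r1 m[φ4→K] = [8, 15]
r1 m[φ4→A] = [8, 15]
r1 m[B→φ0] = [1, 1]
r1 m[B→φ3] = [1, 1]
r1 m[K→φ4] = [1, 1]
r1 m[M→φ2] = [1, 1]
r1 m[A→φ1] = [1, 1]
r1 m[A→φ4] = [1, 1]
r1 m[J→φ3] = [1, 1]
r1 m[G→φ0] = [1, 1]
r1 m[G→φ1] = [1, 1]
r1 m[G→φ2] = [1, 1]
r2 m[φ0→B] = [13, 3]
r2 m[φ0→G] = [6, 10]
r2 m[φ1→A] = [8, 14]
r2 m[φ1→G] = [8, 14]
r2 m[φ2→M] = [9, 5]
r2 m[φ2→G] = [9, 5]
r2 m[φ3→B] = [13, 2]
r2 m[φ3→J] = [6, 9]
r2 m[φ4→K] = [8, 15]
r2 m[φ4→A] = [8, 15]
r2 m[B→φ0] = [13, 2]
r2 m[B→φ3] = [13, 3]
r2 m[K→φ4] = [1, 1]
r2 m[M→φ2] = [1, 1]
r2 m[A→φ1] = [8, 15]
r2 m[A→φ4] = [8, 14]
r2 m[J→φ3] = [1, 1]
r2 m[G→φ0] = [72, 70]
r2 m[G→φ1] = [54, 50]
r2 m[G→φ2] = [48, 140]
r3 m[φ0→B] = [920, 212]
r3 m[φ0→G] = [67, 108]
r3 m[φ1→A] = [408, 724]
r3 m[φ1→G] = [106, 168]
r3 m[φ2→M] = [708, 424]
r3 m[φ2→G] = [9, 5]
r3 m[φ3→B] = [13, 2]
r3 m[φ3→J] = [68, 107]
r3 m[φ4→K] = [106, 168]
r3 m[φ4→A] = [8, 15]
r3 m[B→φ0] = [13, 2]
r3 m[B→φ3] = [13, 3]
r3 m[K→φ4] = [1, 1]
r3 m[M→φ2] = [1, 1]
r3 m[A→φ1] = [8, 15]
r3 m[A→φ4] = [8, 14]
r3 m[J→φ3] = [1, 1]
r3 m[G→φ0] = [72, 70]
r3 m[G→φ1] = [54, 50]
r3 m[G→φ2] = [48, 140]
r4 m[φ0→B] = [920, 212]
r4 m[φ0→G] = [67, 108]
r4 m[φ1→A] = [408, 724]
r4 m[φ1→G] = [106, 168]
r4 m[φ2→M] = [708, 424]
r4 m[φ2→G] = [9, 5]
r4 m[φ3→B] = [13, 2]
r4 m[φ3→J] = [68, 107]
r4 m[φ4→K] = [106, 168]
r4 m[φ4→A] = [8, 15]
r4 m[B→φ0] = [13, 2]
r4 m[B→φ3] = [920, 212]
r4 m[K→φ4] = [1, 1]
r4 m[M→φ2] = [1, 1]
r4 m[A→φ1] = [8, 15]
r4 m[A→φ4] = [408, 724]
r4 m[J→φ3] = [1, 1]
r4 m[G→φ0] = [954, 840]
r4 m[G→φ1] = [603, 540]
r4 m[G→φ2] = [7102, 18144]
r5 m[φ0→B] = [11490, 2634]
r5 m[φ0→G] = [67, 108]
r5 m[φ1→A] = [4446, 7938]
r5 m[φ1→G] = [106, 168]
r5 m[φ2→M] = [97044, 57594]
r5 m[φ2→G] = [9, 5]
r5 m[φ3→B] = [13, 2]
r5 m[φ3→J] = [4812, 7572]
r5 m[φ4→K] = [5476, 8648]
r5 m[φ4→A] = [8, 15]
r5 m[B→φ0] = [13, 2]
r5 m[B→φ3] = [920, 212]
r5 m[K→φ4] = [1, 1]
r5 m[M→φ2] = [1, 1]
r5 m[A→φ1] = [8, 15]
r5 m[A→φ4] = [408, 724]
r5 m[J→φ3] = [1, 1]
r5 m[G→φ0] = [954, 840]
r5 m[G→φ1] = [603, 540]
r5 m[G→φ2] = [7102, 18144]
r6 m[φ0→B] = [11490, 2634]
r6 m[φ0→G] = [67, 108]
r6 m[φ1→A] = [4446, 7938]
r6 m[φ1→G] = [106, 168]
r6 m[φ2→M] = [97044, 57594]
r6 m[φ2→G] = [9, 5]
r6 m[φ3→B] = [13, 2]
r6 m[φ3→J] = [4812, 7572]
r6 m[φ4→K] = [5476, 8648]
r6 m[φ4→A] = [8, 15]
r6 m[B→φ0] = [13, 2]
r6 m[B→φ3] = [11490, 2634]
r6 m[K→φ4] = [1, 1]
r6 m[M→φ2] = [1, 1]
r6 m[A→φ1] = [8, 15]
r6 m[A→φ4] = [4446, 7938]
r6 m[J→φ3] = [1, 1]
r6 m[G→φ0] = [954, 840]
r6 m[G→φ1] = [603, 540]
r6 m[G→φ2] = [7102, 18144]
r7 m[φ0→B] = [11490, 2634]
r7 m[φ0→G] = [67, 108]
r7 m[φ1→A] = [4446, 7938]
r7 m[φ1→G] = [106, 168]
r7 m[φ2→M] = [97044, 57594]
r7 m[φ2→G] = [9, 5]
r7 m[φ3→B] = [13, 2]
r7 m[φ3→J] = [60084, 94554]
r7 m[φ4→K] = [60012, 94626]
r7 m[φ4→A] = [8, 15]
r7 m[B→φ0] = [13, 2]
r7 m[B→φ3] = [11490, 2634]
r7 m[K→φ4] = [1, 1]
r7 m[M→φ2] = [1, 1]
r7 m[A→φ1] = [8, 15]
r7 m[A→φ4] = [4446, 7938]
r7 m[J→φ3] = [1, 1]
r7 m[G→φ0] = [954, 840]
r7 m[G→φ1] = [603, 540]
r7 m[G→φ2] = [7102, 18144]
r8 m[φ0→B] = [11490, 2634]
r8 m[φ0→G] = [67, 108]
r8 m[φ1→A] = [4446, 7938]
r8 m[φ1→G] = [106, 168]
r8 m[φ2→M] = [97044, 57594]
r8 m[φ2→G] = [9, 5]
r8 m[φ3→B] = [13, 2]
r8 m[φ3→J] = [60084, 94554]
r8 m[φ4→K] = [60012, 94626]
r8 m[φ4→A] = [8, 15]
r8 m[B→φ0] = [13, 2]
r8 m[B→φ3] = [11490, 2634]
r8 m[K→φ4] = [1, 1]
r8 m[M→φ2] = [1, 1]
r8 m[A→φ1] = [8, 15]
r8 m[A→φ4] = [4446, 7938]
r8 m[J→φ3] = [1, 1]
r8 m[G→φ0] = [954, 840]
r8 m[G→φ1] = [603, 540]
r8 m[G→φ2] = [7102, 18144]
fixed point reached at round 8
b[B] = ⊗ incoming = [149370, 5268]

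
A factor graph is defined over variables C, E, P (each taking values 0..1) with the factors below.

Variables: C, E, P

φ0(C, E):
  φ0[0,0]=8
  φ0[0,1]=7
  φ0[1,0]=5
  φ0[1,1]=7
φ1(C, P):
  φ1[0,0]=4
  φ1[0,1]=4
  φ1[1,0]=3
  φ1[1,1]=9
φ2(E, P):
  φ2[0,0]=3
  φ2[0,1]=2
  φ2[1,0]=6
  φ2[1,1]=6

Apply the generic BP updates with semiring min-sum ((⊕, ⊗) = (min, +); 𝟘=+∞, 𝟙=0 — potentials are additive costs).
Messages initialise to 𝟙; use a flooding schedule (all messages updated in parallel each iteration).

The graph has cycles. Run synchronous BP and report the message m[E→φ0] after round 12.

message @ round 12 = [22, 25]

init: all messages = 𝟙 over 2 values
r1 m[φ0→C] = [7, 5]
r1 m[φ0→E] = [5, 7]
r1 m[φ1→C] = [4, 3]
r1 m[φ1→P] = [3, 4]
r1 m[φ2→E] = [2, 6]
r1 m[φ2→P] = [3, 2]
r1 m[C→φ0] = [0, 0]
r1 m[C→φ1] = [0, 0]
r1 m[E→φ0] = [0, 0]
r1 m[E→φ2] = [0, 0]
r1 m[P→φ1] = [0, 0]
r1 m[P→φ2] = [0, 0]
r2 m[φ0→C] = [7, 5]
r2 m[φ0→E] = [5, 7]
r2 m[φ1→C] = [4, 3]
r2 m[φ1→P] = [3, 4]
r2 m[φ2→E] = [2, 6]
r2 m[φ2→P] = [3, 2]
r2 m[C→φ0] = [4, 3]
r2 m[C→φ1] = [7, 5]
r2 m[E→φ0] = [2, 6]
r2 m[E→φ2] = [5, 7]
r2 m[P→φ1] = [3, 2]
r2 m[P→φ2] = [3, 4]
r3 m[φ0→C] = [10, 7]
r3 m[φ0→E] = [8, 10]
r3 m[φ1→C] = [6, 6]
r3 m[φ1→P] = [8, 11]
r3 m[φ2→E] = [6, 9]
r3 m[φ2→P] = [8, 7]
r3 m[C→φ0] = [4, 3]
r3 m[C→φ1] = [7, 5]
r3 m[E→φ0] = [2, 6]
r3 m[E→φ2] = [5, 7]
r3 m[P→φ1] = [3, 2]
r3 m[P→φ2] = [3, 4]
r4 m[φ0→C] = [10, 7]
r4 m[φ0→E] = [8, 10]
r4 m[φ1→C] = [6, 6]
r4 m[φ1→P] = [8, 11]
r4 m[φ2→E] = [6, 9]
r4 m[φ2→P] = [8, 7]
r4 m[C→φ0] = [6, 6]
r4 m[C→φ1] = [10, 7]
r4 m[E→φ0] = [6, 9]
r4 m[E→φ2] = [8, 10]
r4 m[P→φ1] = [8, 7]
r4 m[P→φ2] = [8, 11]
r5 m[φ0→C] = [14, 11]
r5 m[φ0→E] = [11, 13]
r5 m[φ1→C] = [11, 11]
r5 m[φ1→P] = [10, 14]
r5 m[φ2→E] = [11, 14]
r5 m[φ2→P] = [11, 10]
r5 m[C→φ0] = [6, 6]
r5 m[C→φ1] = [10, 7]
r5 m[E→φ0] = [6, 9]
r5 m[E→φ2] = [8, 10]
r5 m[P→φ1] = [8, 7]
r5 m[P→φ2] = [8, 11]
r6 m[φ0→C] = [14, 11]
r6 m[φ0→E] = [11, 13]
r6 m[φ1→C] = [11, 11]
r6 m[φ1→P] = [10, 14]
r6 m[φ2→E] = [11, 14]
r6 m[φ2→P] = [11, 10]
r6 m[C→φ0] = [11, 11]
r6 m[C→φ1] = [14, 11]
r6 m[E→φ0] = [11, 14]
r6 m[E→φ2] = [11, 13]
r6 m[P→φ1] = [11, 10]
r6 m[P→φ2] = [10, 14]
r7 m[φ0→C] = [19, 16]
r7 m[φ0→E] = [16, 18]
r7 m[φ1→C] = [14, 14]
r7 m[φ1→P] = [14, 18]
r7 m[φ2→E] = [13, 16]
r7 m[φ2→P] = [14, 13]
r7 m[C→φ0] = [11, 11]
r7 m[C→φ1] = [14, 11]
r7 m[E→φ0] = [11, 14]
r7 m[E→φ2] = [11, 13]
r7 m[P→φ1] = [11, 10]
r7 m[P→φ2] = [10, 14]
r8 m[φ0→C] = [19, 16]
r8 m[φ0→E] = [16, 18]
r8 m[φ1→C] = [14, 14]
r8 m[φ1→P] = [14, 18]
r8 m[φ2→E] = [13, 16]
r8 m[φ2→P] = [14, 13]
r8 m[C→φ0] = [14, 14]
r8 m[C→φ1] = [19, 16]
r8 m[E→φ0] = [13, 16]
r8 m[E→φ2] = [16, 18]
r8 m[P→φ1] = [14, 13]
r8 m[P→φ2] = [14, 18]
r9 m[φ0→C] = [21, 18]
r9 m[φ0→E] = [19, 21]
r9 m[φ1→C] = [17, 17]
r9 m[φ1→P] = [19, 23]
r9 m[φ2→E] = [17, 20]
r9 m[φ2→P] = [19, 18]
r9 m[C→φ0] = [14, 14]
r9 m[C→φ1] = [19, 16]
r9 m[E→φ0] = [13, 16]
r9 m[E→φ2] = [16, 18]
r9 m[P→φ1] = [14, 13]
r9 m[P→φ2] = [14, 18]
r10 m[φ0→C] = [21, 18]
r10 m[φ0→E] = [19, 21]
r10 m[φ1→C] = [17, 17]
r10 m[φ1→P] = [19, 23]
r10 m[φ2→E] = [17, 20]
r10 m[φ2→P] = [19, 18]
r10 m[C→φ0] = [17, 17]
r10 m[C→φ1] = [21, 18]
r10 m[E→φ0] = [17, 20]
r10 m[E→φ2] = [19, 21]
r10 m[P→φ1] = [19, 18]
r10 m[P→φ2] = [19, 23]
r11 m[φ0→C] = [25, 22]
r11 m[φ0→E] = [22, 24]
r11 m[φ1→C] = [22, 22]
r11 m[φ1→P] = [21, 25]
r11 m[φ2→E] = [22, 25]
r11 m[φ2→P] = [22, 21]
r11 m[C→φ0] = [17, 17]
r11 m[C→φ1] = [21, 18]
r11 m[E→φ0] = [17, 20]
r11 m[E→φ2] = [19, 21]
r11 m[P→φ1] = [19, 18]
r11 m[P→φ2] = [19, 23]
r12 m[φ0→C] = [25, 22]
r12 m[φ0→E] = [22, 24]
r12 m[φ1→C] = [22, 22]
r12 m[φ1→P] = [21, 25]
r12 m[φ2→E] = [22, 25]
r12 m[φ2→P] = [22, 21]
r12 m[C→φ0] = [22, 22]
r12 m[C→φ1] = [25, 22]
r12 m[E→φ0] = [22, 25]
r12 m[E→φ2] = [22, 24]
r12 m[P→φ1] = [22, 21]
r12 m[P→φ2] = [21, 25]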